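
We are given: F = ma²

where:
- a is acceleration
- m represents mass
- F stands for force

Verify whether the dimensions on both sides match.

No

a (acceleration) has dimensions [L T^-2].
m (mass) has dimensions [M].
F (force) has dimensions [L M T^-2].

Left side: [L M T^-2]
Right side: [L^2 M T^-4]

The two sides have different dimensions, so the equation is NOT dimensionally consistent.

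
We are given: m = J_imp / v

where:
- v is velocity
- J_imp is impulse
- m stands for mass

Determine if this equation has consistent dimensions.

Yes

v (velocity) has dimensions [L T^-1].
J_imp (impulse) has dimensions [L M T^-1].
m (mass) has dimensions [M].

Left side: [M]
Right side: [M]

Both sides have the same dimensions, so the equation is dimensionally consistent.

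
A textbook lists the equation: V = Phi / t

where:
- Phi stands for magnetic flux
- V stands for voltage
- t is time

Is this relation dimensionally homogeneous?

Yes

Phi (magnetic flux) has dimensions [I^-1 L^2 M T^-2].
V (voltage) has dimensions [I^-1 L^2 M T^-3].
t (time) has dimensions [T].

Left side: [I^-1 L^2 M T^-3]
Right side: [I^-1 L^2 M T^-3]

Both sides have the same dimensions, so the equation is dimensionally consistent.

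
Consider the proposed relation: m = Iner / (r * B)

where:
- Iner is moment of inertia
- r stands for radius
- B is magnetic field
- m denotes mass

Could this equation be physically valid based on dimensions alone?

No

Iner (moment of inertia) has dimensions [L^2 M].
r (radius) has dimensions [L].
B (magnetic field) has dimensions [I^-1 M T^-2].
m (mass) has dimensions [M].

Left side: [M]
Right side: [I L T^2]

The two sides have different dimensions, so the equation is NOT dimensionally consistent.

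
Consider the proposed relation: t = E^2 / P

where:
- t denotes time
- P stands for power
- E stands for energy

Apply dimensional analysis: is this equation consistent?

No

t (time) has dimensions [T].
P (power) has dimensions [L^2 M T^-3].
E (energy) has dimensions [L^2 M T^-2].

Left side: [T]
Right side: [L^2 M T^-1]

The two sides have different dimensions, so the equation is NOT dimensionally consistent.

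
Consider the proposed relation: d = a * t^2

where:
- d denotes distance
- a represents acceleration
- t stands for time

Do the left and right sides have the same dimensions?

Yes

d (distance) has dimensions [L].
a (acceleration) has dimensions [L T^-2].
t (time) has dimensions [T].

Left side: [L]
Right side: [L]

Both sides have the same dimensions, so the equation is dimensionally consistent.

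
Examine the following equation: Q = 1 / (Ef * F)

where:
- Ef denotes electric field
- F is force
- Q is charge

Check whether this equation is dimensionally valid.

No

Ef (electric field) has dimensions [I^-1 L M T^-3].
F (force) has dimensions [L M T^-2].
Q (charge) has dimensions [I T].

Left side: [I T]
Right side: [I L^-2 M^-2 T^5]

The two sides have different dimensions, so the equation is NOT dimensionally consistent.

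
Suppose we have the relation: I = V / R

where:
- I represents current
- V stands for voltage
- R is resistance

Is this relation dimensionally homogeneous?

Yes

I (current) has dimensions [I].
V (voltage) has dimensions [I^-1 L^2 M T^-3].
R (resistance) has dimensions [I^-2 L^2 M T^-3].

Left side: [I]
Right side: [I]

Both sides have the same dimensions, so the equation is dimensionally consistent.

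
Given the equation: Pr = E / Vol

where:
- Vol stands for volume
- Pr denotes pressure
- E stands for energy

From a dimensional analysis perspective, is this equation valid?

Yes

Vol (volume) has dimensions [L^3].
Pr (pressure) has dimensions [L^-1 M T^-2].
E (energy) has dimensions [L^2 M T^-2].

Left side: [L^-1 M T^-2]
Right side: [L^-1 M T^-2]

Both sides have the same dimensions, so the equation is dimensionally consistent.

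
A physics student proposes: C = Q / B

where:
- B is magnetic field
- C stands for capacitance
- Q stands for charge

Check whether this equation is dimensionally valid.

No

B (magnetic field) has dimensions [I^-1 M T^-2].
C (capacitance) has dimensions [I^2 L^-2 M^-1 T^4].
Q (charge) has dimensions [I T].

Left side: [I^2 L^-2 M^-1 T^4]
Right side: [I^2 M^-1 T^3]

The two sides have different dimensions, so the equation is NOT dimensionally consistent.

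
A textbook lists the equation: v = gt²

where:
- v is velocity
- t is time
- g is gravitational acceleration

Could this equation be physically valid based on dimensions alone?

No

v (velocity) has dimensions [L T^-1].
t (time) has dimensions [T].
g (gravitational acceleration) has dimensions [L T^-2].

Left side: [L T^-1]
Right side: [L]

The two sides have different dimensions, so the equation is NOT dimensionally consistent.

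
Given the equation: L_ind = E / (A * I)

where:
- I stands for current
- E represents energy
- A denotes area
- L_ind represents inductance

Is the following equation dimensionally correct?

No

I (current) has dimensions [I].
E (energy) has dimensions [L^2 M T^-2].
A (area) has dimensions [L^2].
L_ind (inductance) has dimensions [I^-2 L^2 M T^-2].

Left side: [I^-2 L^2 M T^-2]
Right side: [I^-1 M T^-2]

The two sides have different dimensions, so the equation is NOT dimensionally consistent.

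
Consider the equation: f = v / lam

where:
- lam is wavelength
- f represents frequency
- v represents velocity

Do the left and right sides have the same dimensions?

Yes

lam (wavelength) has dimensions [L].
f (frequency) has dimensions [T^-1].
v (velocity) has dimensions [L T^-1].

Left side: [T^-1]
Right side: [T^-1]

Both sides have the same dimensions, so the equation is dimensionally consistent.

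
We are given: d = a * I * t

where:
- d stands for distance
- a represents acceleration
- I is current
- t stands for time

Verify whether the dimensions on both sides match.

No

d (distance) has dimensions [L].
a (acceleration) has dimensions [L T^-2].
I (current) has dimensions [I].
t (time) has dimensions [T].

Left side: [L]
Right side: [I L T^-1]

The two sides have different dimensions, so the equation is NOT dimensionally consistent.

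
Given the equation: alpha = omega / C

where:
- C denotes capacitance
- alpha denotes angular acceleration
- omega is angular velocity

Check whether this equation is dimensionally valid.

No

C (capacitance) has dimensions [I^2 L^-2 M^-1 T^4].
alpha (angular acceleration) has dimensions [T^-2].
omega (angular velocity) has dimensions [T^-1].

Left side: [T^-2]
Right side: [I^-2 L^2 M T^-5]

The two sides have different dimensions, so the equation is NOT dimensionally consistent.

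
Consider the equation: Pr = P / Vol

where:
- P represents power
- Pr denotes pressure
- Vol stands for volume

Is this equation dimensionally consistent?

No

P (power) has dimensions [L^2 M T^-3].
Pr (pressure) has dimensions [L^-1 M T^-2].
Vol (volume) has dimensions [L^3].

Left side: [L^-1 M T^-2]
Right side: [L^-1 M T^-3]

The two sides have different dimensions, so the equation is NOT dimensionally consistent.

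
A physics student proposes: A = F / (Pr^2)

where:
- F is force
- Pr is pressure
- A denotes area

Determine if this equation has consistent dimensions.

No

F (force) has dimensions [L M T^-2].
Pr (pressure) has dimensions [L^-1 M T^-2].
A (area) has dimensions [L^2].

Left side: [L^2]
Right side: [L^3 M^-1 T^2]

The two sides have different dimensions, so the equation is NOT dimensionally consistent.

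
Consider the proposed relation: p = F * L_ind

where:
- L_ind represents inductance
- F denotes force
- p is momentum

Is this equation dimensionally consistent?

No

L_ind (inductance) has dimensions [I^-2 L^2 M T^-2].
F (force) has dimensions [L M T^-2].
p (momentum) has dimensions [L M T^-1].

Left side: [L M T^-1]
Right side: [I^-2 L^3 M^2 T^-4]

The two sides have different dimensions, so the equation is NOT dimensionally consistent.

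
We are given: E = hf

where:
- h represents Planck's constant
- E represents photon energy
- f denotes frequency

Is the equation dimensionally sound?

Yes

h (Planck's constant) has dimensions [L^2 M T^-1].
E (photon energy) has dimensions [L^2 M T^-2].
f (frequency) has dimensions [T^-1].

Left side: [L^2 M T^-2]
Right side: [L^2 M T^-2]

Both sides have the same dimensions, so the equation is dimensionally consistent.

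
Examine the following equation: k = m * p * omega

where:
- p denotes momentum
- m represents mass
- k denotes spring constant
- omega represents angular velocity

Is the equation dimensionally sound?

No

p (momentum) has dimensions [L M T^-1].
m (mass) has dimensions [M].
k (spring constant) has dimensions [M T^-2].
omega (angular velocity) has dimensions [T^-1].

Left side: [M T^-2]
Right side: [L M^2 T^-2]

The two sides have different dimensions, so the equation is NOT dimensionally consistent.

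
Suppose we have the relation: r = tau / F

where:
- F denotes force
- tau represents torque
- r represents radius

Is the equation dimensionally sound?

Yes

F (force) has dimensions [L M T^-2].
tau (torque) has dimensions [L^2 M T^-2].
r (radius) has dimensions [L].

Left side: [L]
Right side: [L]

Both sides have the same dimensions, so the equation is dimensionally consistent.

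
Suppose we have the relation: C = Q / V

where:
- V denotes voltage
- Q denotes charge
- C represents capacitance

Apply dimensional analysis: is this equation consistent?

Yes

V (voltage) has dimensions [I^-1 L^2 M T^-3].
Q (charge) has dimensions [I T].
C (capacitance) has dimensions [I^2 L^-2 M^-1 T^4].

Left side: [I^2 L^-2 M^-1 T^4]
Right side: [I^2 L^-2 M^-1 T^4]

Both sides have the same dimensions, so the equation is dimensionally consistent.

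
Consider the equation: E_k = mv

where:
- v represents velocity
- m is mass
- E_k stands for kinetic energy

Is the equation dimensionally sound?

No

v (velocity) has dimensions [L T^-1].
m (mass) has dimensions [M].
E_k (kinetic energy) has dimensions [L^2 M T^-2].

Left side: [L^2 M T^-2]
Right side: [L M T^-1]

The two sides have different dimensions, so the equation is NOT dimensionally consistent.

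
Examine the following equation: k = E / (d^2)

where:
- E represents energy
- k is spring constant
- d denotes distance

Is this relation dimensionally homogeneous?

Yes

E (energy) has dimensions [L^2 M T^-2].
k (spring constant) has dimensions [M T^-2].
d (distance) has dimensions [L].

Left side: [M T^-2]
Right side: [M T^-2]

Both sides have the same dimensions, so the equation is dimensionally consistent.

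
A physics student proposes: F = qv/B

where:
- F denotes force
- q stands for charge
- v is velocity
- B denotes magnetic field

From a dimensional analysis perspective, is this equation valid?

No

F (force) has dimensions [L M T^-2].
q (charge) has dimensions [I T].
v (velocity) has dimensions [L T^-1].
B (magnetic field) has dimensions [I^-1 M T^-2].

Left side: [L M T^-2]
Right side: [I^2 L M^-1 T^2]

The two sides have different dimensions, so the equation is NOT dimensionally consistent.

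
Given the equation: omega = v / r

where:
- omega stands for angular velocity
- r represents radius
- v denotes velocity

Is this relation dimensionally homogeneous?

Yes

omega (angular velocity) has dimensions [T^-1].
r (radius) has dimensions [L].
v (velocity) has dimensions [L T^-1].

Left side: [T^-1]
Right side: [T^-1]

Both sides have the same dimensions, so the equation is dimensionally consistent.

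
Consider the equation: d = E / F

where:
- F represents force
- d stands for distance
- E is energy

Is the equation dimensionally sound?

Yes

F (force) has dimensions [L M T^-2].
d (distance) has dimensions [L].
E (energy) has dimensions [L^2 M T^-2].

Left side: [L]
Right side: [L]

Both sides have the same dimensions, so the equation is dimensionally consistent.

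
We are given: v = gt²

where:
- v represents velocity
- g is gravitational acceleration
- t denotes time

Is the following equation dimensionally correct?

No

v (velocity) has dimensions [L T^-1].
g (gravitational acceleration) has dimensions [L T^-2].
t (time) has dimensions [T].

Left side: [L T^-1]
Right side: [L]

The two sides have different dimensions, so the equation is NOT dimensionally consistent.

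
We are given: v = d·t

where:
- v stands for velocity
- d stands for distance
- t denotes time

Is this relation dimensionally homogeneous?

No

v (velocity) has dimensions [L T^-1].
d (distance) has dimensions [L].
t (time) has dimensions [T].

Left side: [L T^-1]
Right side: [L T]

The two sides have different dimensions, so the equation is NOT dimensionally consistent.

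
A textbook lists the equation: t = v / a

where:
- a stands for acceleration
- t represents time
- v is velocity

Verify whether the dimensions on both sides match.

Yes

a (acceleration) has dimensions [L T^-2].
t (time) has dimensions [T].
v (velocity) has dimensions [L T^-1].

Left side: [T]
Right side: [T]

Both sides have the same dimensions, so the equation is dimensionally consistent.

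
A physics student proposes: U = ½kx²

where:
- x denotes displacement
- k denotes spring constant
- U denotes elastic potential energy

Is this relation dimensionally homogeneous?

Yes

x (displacement) has dimensions [L].
k (spring constant) has dimensions [M T^-2].
U (elastic potential energy) has dimensions [L^2 M T^-2].

Left side: [L^2 M T^-2]
Right side: [L^2 M T^-2]

Both sides have the same dimensions, so the equation is dimensionally consistent.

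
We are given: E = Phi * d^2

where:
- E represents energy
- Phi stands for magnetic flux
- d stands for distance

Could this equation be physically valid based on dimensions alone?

No

E (energy) has dimensions [L^2 M T^-2].
Phi (magnetic flux) has dimensions [I^-1 L^2 M T^-2].
d (distance) has dimensions [L].

Left side: [L^2 M T^-2]
Right side: [I^-1 L^4 M T^-2]

The two sides have different dimensions, so the equation is NOT dimensionally consistent.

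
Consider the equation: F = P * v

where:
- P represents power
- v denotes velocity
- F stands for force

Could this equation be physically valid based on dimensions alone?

No

P (power) has dimensions [L^2 M T^-3].
v (velocity) has dimensions [L T^-1].
F (force) has dimensions [L M T^-2].

Left side: [L M T^-2]
Right side: [L^3 M T^-4]

The two sides have different dimensions, so the equation is NOT dimensionally consistent.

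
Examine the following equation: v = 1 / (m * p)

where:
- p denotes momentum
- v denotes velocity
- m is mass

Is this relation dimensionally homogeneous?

No

p (momentum) has dimensions [L M T^-1].
v (velocity) has dimensions [L T^-1].
m (mass) has dimensions [M].

Left side: [L T^-1]
Right side: [L^-1 M^-2 T]

The two sides have different dimensions, so the equation is NOT dimensionally consistent.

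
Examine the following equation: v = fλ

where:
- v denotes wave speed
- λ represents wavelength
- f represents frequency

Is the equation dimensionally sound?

Yes

v (wave speed) has dimensions [L T^-1].
λ (wavelength) has dimensions [L].
f (frequency) has dimensions [T^-1].

Left side: [L T^-1]
Right side: [L T^-1]

Both sides have the same dimensions, so the equation is dimensionally consistent.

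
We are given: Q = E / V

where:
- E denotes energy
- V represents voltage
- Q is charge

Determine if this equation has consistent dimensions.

Yes

E (energy) has dimensions [L^2 M T^-2].
V (voltage) has dimensions [I^-1 L^2 M T^-3].
Q (charge) has dimensions [I T].

Left side: [I T]
Right side: [I T]

Both sides have the same dimensions, so the equation is dimensionally consistent.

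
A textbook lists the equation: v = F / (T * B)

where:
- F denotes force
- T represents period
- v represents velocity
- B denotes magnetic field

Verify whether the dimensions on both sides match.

No

F (force) has dimensions [L M T^-2].
T (period) has dimensions [T].
v (velocity) has dimensions [L T^-1].
B (magnetic field) has dimensions [I^-1 M T^-2].

Left side: [L T^-1]
Right side: [I L T^-1]

The two sides have different dimensions, so the equation is NOT dimensionally consistent.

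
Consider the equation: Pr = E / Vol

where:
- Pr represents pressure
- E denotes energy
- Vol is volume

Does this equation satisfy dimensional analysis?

Yes

Pr (pressure) has dimensions [L^-1 M T^-2].
E (energy) has dimensions [L^2 M T^-2].
Vol (volume) has dimensions [L^3].

Left side: [L^-1 M T^-2]
Right side: [L^-1 M T^-2]

Both sides have the same dimensions, so the equation is dimensionally consistent.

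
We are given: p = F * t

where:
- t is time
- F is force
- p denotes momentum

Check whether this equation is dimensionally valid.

Yes

t (time) has dimensions [T].
F (force) has dimensions [L M T^-2].
p (momentum) has dimensions [L M T^-1].

Left side: [L M T^-1]
Right side: [L M T^-1]

Both sides have the same dimensions, so the equation is dimensionally consistent.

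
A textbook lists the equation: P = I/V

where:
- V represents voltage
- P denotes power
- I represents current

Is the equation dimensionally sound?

No

V (voltage) has dimensions [I^-1 L^2 M T^-3].
P (power) has dimensions [L^2 M T^-3].
I (current) has dimensions [I].

Left side: [L^2 M T^-3]
Right side: [I^2 L^-2 M^-1 T^3]

The two sides have different dimensions, so the equation is NOT dimensionally consistent.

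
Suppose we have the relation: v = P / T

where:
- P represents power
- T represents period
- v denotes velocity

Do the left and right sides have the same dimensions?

No

P (power) has dimensions [L^2 M T^-3].
T (period) has dimensions [T].
v (velocity) has dimensions [L T^-1].

Left side: [L T^-1]
Right side: [L^2 M T^-4]

The two sides have different dimensions, so the equation is NOT dimensionally consistent.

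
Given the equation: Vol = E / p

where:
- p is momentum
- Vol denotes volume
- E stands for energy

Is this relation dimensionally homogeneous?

No

p (momentum) has dimensions [L M T^-1].
Vol (volume) has dimensions [L^3].
E (energy) has dimensions [L^2 M T^-2].

Left side: [L^3]
Right side: [L T^-1]

The two sides have different dimensions, so the equation is NOT dimensionally consistent.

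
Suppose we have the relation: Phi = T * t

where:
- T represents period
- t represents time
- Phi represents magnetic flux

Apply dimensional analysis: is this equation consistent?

No

T (period) has dimensions [T].
t (time) has dimensions [T].
Phi (magnetic flux) has dimensions [I^-1 L^2 M T^-2].

Left side: [I^-1 L^2 M T^-2]
Right side: [T^2]

The two sides have different dimensions, so the equation is NOT dimensionally consistent.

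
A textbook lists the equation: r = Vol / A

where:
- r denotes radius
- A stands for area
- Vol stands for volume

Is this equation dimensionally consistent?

Yes

r (radius) has dimensions [L].
A (area) has dimensions [L^2].
Vol (volume) has dimensions [L^3].

Left side: [L]
Right side: [L]

Both sides have the same dimensions, so the equation is dimensionally consistent.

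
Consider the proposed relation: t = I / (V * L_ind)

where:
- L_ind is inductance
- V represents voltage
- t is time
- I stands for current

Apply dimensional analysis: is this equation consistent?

No

L_ind (inductance) has dimensions [I^-2 L^2 M T^-2].
V (voltage) has dimensions [I^-1 L^2 M T^-3].
t (time) has dimensions [T].
I (current) has dimensions [I].

Left side: [T]
Right side: [I^4 L^-4 M^-2 T^5]

The two sides have different dimensions, so the equation is NOT dimensionally consistent.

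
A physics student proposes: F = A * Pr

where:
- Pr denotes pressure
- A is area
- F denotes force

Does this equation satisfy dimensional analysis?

Yes

Pr (pressure) has dimensions [L^-1 M T^-2].
A (area) has dimensions [L^2].
F (force) has dimensions [L M T^-2].

Left side: [L M T^-2]
Right side: [L M T^-2]

Both sides have the same dimensions, so the equation is dimensionally consistent.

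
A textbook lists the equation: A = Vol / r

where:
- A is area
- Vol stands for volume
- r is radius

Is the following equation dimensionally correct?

Yes

A (area) has dimensions [L^2].
Vol (volume) has dimensions [L^3].
r (radius) has dimensions [L].

Left side: [L^2]
Right side: [L^2]

Both sides have the same dimensions, so the equation is dimensionally consistent.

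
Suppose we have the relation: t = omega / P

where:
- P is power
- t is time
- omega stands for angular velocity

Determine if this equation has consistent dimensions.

No

P (power) has dimensions [L^2 M T^-3].
t (time) has dimensions [T].
omega (angular velocity) has dimensions [T^-1].

Left side: [T]
Right side: [L^-2 M^-1 T^2]

The two sides have different dimensions, so the equation is NOT dimensionally consistent.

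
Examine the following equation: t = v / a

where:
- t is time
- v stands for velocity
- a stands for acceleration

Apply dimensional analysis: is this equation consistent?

Yes

t (time) has dimensions [T].
v (velocity) has dimensions [L T^-1].
a (acceleration) has dimensions [L T^-2].

Left side: [T]
Right side: [T]

Both sides have the same dimensions, so the equation is dimensionally consistent.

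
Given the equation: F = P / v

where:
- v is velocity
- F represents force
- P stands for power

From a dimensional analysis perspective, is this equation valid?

Yes

v (velocity) has dimensions [L T^-1].
F (force) has dimensions [L M T^-2].
P (power) has dimensions [L^2 M T^-3].

Left side: [L M T^-2]
Right side: [L M T^-2]

Both sides have the same dimensions, so the equation is dimensionally consistent.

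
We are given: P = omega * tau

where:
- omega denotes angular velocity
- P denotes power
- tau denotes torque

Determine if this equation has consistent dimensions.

Yes

omega (angular velocity) has dimensions [T^-1].
P (power) has dimensions [L^2 M T^-3].
tau (torque) has dimensions [L^2 M T^-2].

Left side: [L^2 M T^-3]
Right side: [L^2 M T^-3]

Both sides have the same dimensions, so the equation is dimensionally consistent.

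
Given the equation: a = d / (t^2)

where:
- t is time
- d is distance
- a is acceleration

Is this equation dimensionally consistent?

Yes

t (time) has dimensions [T].
d (distance) has dimensions [L].
a (acceleration) has dimensions [L T^-2].

Left side: [L T^-2]
Right side: [L T^-2]

Both sides have the same dimensions, so the equation is dimensionally consistent.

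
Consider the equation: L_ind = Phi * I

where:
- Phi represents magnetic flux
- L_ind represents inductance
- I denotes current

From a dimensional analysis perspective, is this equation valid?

No

Phi (magnetic flux) has dimensions [I^-1 L^2 M T^-2].
L_ind (inductance) has dimensions [I^-2 L^2 M T^-2].
I (current) has dimensions [I].

Left side: [I^-2 L^2 M T^-2]
Right side: [L^2 M T^-2]

The two sides have different dimensions, so the equation is NOT dimensionally consistent.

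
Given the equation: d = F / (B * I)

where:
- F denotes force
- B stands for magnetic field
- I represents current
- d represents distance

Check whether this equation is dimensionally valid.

Yes

F (force) has dimensions [L M T^-2].
B (magnetic field) has dimensions [I^-1 M T^-2].
I (current) has dimensions [I].
d (distance) has dimensions [L].

Left side: [L]
Right side: [L]

Both sides have the same dimensions, so the equation is dimensionally consistent.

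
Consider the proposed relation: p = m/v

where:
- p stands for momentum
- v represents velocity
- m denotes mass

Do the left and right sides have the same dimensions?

No

p (momentum) has dimensions [L M T^-1].
v (velocity) has dimensions [L T^-1].
m (mass) has dimensions [M].

Left side: [L M T^-1]
Right side: [L^-1 M T]

The two sides have different dimensions, so the equation is NOT dimensionally consistent.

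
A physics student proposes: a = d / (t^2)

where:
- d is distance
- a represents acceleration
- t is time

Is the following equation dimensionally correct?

Yes

d (distance) has dimensions [L].
a (acceleration) has dimensions [L T^-2].
t (time) has dimensions [T].

Left side: [L T^-2]
Right side: [L T^-2]

Both sides have the same dimensions, so the equation is dimensionally consistent.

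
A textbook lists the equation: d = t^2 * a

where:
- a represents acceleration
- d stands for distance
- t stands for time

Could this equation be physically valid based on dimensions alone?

Yes

a (acceleration) has dimensions [L T^-2].
d (distance) has dimensions [L].
t (time) has dimensions [T].

Left side: [L]
Right side: [L]

Both sides have the same dimensions, so the equation is dimensionally consistent.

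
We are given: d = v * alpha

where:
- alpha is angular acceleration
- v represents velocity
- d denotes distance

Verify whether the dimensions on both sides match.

No

alpha (angular acceleration) has dimensions [T^-2].
v (velocity) has dimensions [L T^-1].
d (distance) has dimensions [L].

Left side: [L]
Right side: [L T^-3]

The two sides have different dimensions, so the equation is NOT dimensionally consistent.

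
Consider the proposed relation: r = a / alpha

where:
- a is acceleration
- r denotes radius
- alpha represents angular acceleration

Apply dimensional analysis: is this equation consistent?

Yes

a (acceleration) has dimensions [L T^-2].
r (radius) has dimensions [L].
alpha (angular acceleration) has dimensions [T^-2].

Left side: [L]
Right side: [L]

Both sides have the same dimensions, so the equation is dimensionally consistent.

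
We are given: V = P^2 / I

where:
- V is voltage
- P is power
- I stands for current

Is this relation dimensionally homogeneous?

No

V (voltage) has dimensions [I^-1 L^2 M T^-3].
P (power) has dimensions [L^2 M T^-3].
I (current) has dimensions [I].

Left side: [I^-1 L^2 M T^-3]
Right side: [I^-1 L^4 M^2 T^-6]

The two sides have different dimensions, so the equation is NOT dimensionally consistent.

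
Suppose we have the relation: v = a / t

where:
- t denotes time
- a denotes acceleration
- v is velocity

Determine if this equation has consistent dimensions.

No

t (time) has dimensions [T].
a (acceleration) has dimensions [L T^-2].
v (velocity) has dimensions [L T^-1].

Left side: [L T^-1]
Right side: [L T^-3]

The two sides have different dimensions, so the equation is NOT dimensionally consistent.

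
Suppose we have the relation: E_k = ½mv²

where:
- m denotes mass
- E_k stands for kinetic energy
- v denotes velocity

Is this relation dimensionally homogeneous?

Yes

m (mass) has dimensions [M].
E_k (kinetic energy) has dimensions [L^2 M T^-2].
v (velocity) has dimensions [L T^-1].

Left side: [L^2 M T^-2]
Right side: [L^2 M T^-2]

Both sides have the same dimensions, so the equation is dimensionally consistent.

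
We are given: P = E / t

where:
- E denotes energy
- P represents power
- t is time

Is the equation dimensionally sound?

Yes

E (energy) has dimensions [L^2 M T^-2].
P (power) has dimensions [L^2 M T^-3].
t (time) has dimensions [T].

Left side: [L^2 M T^-3]
Right side: [L^2 M T^-3]

Both sides have the same dimensions, so the equation is dimensionally consistent.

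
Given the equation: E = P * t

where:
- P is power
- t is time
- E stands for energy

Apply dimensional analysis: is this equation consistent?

Yes

P (power) has dimensions [L^2 M T^-3].
t (time) has dimensions [T].
E (energy) has dimensions [L^2 M T^-2].

Left side: [L^2 M T^-2]
Right side: [L^2 M T^-2]

Both sides have the same dimensions, so the equation is dimensionally consistent.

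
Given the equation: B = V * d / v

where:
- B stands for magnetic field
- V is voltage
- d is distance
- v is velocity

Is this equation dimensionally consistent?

No

B (magnetic field) has dimensions [I^-1 M T^-2].
V (voltage) has dimensions [I^-1 L^2 M T^-3].
d (distance) has dimensions [L].
v (velocity) has dimensions [L T^-1].

Left side: [I^-1 M T^-2]
Right side: [I^-1 L^2 M T^-2]

The two sides have different dimensions, so the equation is NOT dimensionally consistent.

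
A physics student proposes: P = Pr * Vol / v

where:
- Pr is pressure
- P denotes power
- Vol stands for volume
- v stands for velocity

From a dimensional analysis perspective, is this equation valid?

No

Pr (pressure) has dimensions [L^-1 M T^-2].
P (power) has dimensions [L^2 M T^-3].
Vol (volume) has dimensions [L^3].
v (velocity) has dimensions [L T^-1].

Left side: [L^2 M T^-3]
Right side: [L M T^-1]

The two sides have different dimensions, so the equation is NOT dimensionally consistent.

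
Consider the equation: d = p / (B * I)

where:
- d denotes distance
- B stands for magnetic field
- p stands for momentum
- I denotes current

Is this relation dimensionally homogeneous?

No

d (distance) has dimensions [L].
B (magnetic field) has dimensions [I^-1 M T^-2].
p (momentum) has dimensions [L M T^-1].
I (current) has dimensions [I].

Left side: [L]
Right side: [L T]

The two sides have different dimensions, so the equation is NOT dimensionally consistent.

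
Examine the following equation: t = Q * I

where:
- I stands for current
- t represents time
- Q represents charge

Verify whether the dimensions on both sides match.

No

I (current) has dimensions [I].
t (time) has dimensions [T].
Q (charge) has dimensions [I T].

Left side: [T]
Right side: [I^2 T]

The two sides have different dimensions, so the equation is NOT dimensionally consistent.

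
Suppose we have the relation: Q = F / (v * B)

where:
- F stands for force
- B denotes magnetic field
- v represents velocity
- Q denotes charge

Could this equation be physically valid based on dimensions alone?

Yes

F (force) has dimensions [L M T^-2].
B (magnetic field) has dimensions [I^-1 M T^-2].
v (velocity) has dimensions [L T^-1].
Q (charge) has dimensions [I T].

Left side: [I T]
Right side: [I T]

Both sides have the same dimensions, so the equation is dimensionally consistent.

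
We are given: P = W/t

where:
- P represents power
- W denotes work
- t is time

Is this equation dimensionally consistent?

Yes

P (power) has dimensions [L^2 M T^-3].
W (work) has dimensions [L^2 M T^-2].
t (time) has dimensions [T].

Left side: [L^2 M T^-3]
Right side: [L^2 M T^-3]

Both sides have the same dimensions, so the equation is dimensionally consistent.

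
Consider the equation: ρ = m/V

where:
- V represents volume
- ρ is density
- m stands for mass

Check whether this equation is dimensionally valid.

Yes

V (volume) has dimensions [L^3].
ρ (density) has dimensions [L^-3 M].
m (mass) has dimensions [M].

Left side: [L^-3 M]
Right side: [L^-3 M]

Both sides have the same dimensions, so the equation is dimensionally consistent.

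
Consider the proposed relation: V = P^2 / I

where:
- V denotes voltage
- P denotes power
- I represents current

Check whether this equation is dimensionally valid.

No

V (voltage) has dimensions [I^-1 L^2 M T^-3].
P (power) has dimensions [L^2 M T^-3].
I (current) has dimensions [I].

Left side: [I^-1 L^2 M T^-3]
Right side: [I^-1 L^4 M^2 T^-6]

The two sides have different dimensions, so the equation is NOT dimensionally consistent.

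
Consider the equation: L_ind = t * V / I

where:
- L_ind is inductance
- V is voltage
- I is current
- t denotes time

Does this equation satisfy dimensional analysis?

Yes

L_ind (inductance) has dimensions [I^-2 L^2 M T^-2].
V (voltage) has dimensions [I^-1 L^2 M T^-3].
I (current) has dimensions [I].
t (time) has dimensions [T].

Left side: [I^-2 L^2 M T^-2]
Right side: [I^-2 L^2 M T^-2]

Both sides have the same dimensions, so the equation is dimensionally consistent.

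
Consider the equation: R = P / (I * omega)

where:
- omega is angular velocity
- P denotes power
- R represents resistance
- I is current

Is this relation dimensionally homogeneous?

No

omega (angular velocity) has dimensions [T^-1].
P (power) has dimensions [L^2 M T^-3].
R (resistance) has dimensions [I^-2 L^2 M T^-3].
I (current) has dimensions [I].

Left side: [I^-2 L^2 M T^-3]
Right side: [I^-1 L^2 M T^-2]

The two sides have different dimensions, so the equation is NOT dimensionally consistent.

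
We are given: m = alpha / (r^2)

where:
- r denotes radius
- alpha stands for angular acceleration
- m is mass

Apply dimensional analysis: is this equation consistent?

No

r (radius) has dimensions [L].
alpha (angular acceleration) has dimensions [T^-2].
m (mass) has dimensions [M].

Left side: [M]
Right side: [L^-2 T^-2]

The two sides have different dimensions, so the equation is NOT dimensionally consistent.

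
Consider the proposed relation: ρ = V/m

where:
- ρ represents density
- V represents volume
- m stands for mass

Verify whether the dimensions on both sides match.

No

ρ (density) has dimensions [L^-3 M].
V (volume) has dimensions [L^3].
m (mass) has dimensions [M].

Left side: [L^-3 M]
Right side: [L^3 M^-1]

The two sides have different dimensions, so the equation is NOT dimensionally consistent.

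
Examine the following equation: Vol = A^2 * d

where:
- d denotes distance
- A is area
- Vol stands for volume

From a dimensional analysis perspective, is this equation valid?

No

d (distance) has dimensions [L].
A (area) has dimensions [L^2].
Vol (volume) has dimensions [L^3].

Left side: [L^3]
Right side: [L^5]

The two sides have different dimensions, so the equation is NOT dimensionally consistent.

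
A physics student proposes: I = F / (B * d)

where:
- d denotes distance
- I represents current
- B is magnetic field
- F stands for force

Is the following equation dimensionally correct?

Yes

d (distance) has dimensions [L].
I (current) has dimensions [I].
B (magnetic field) has dimensions [I^-1 M T^-2].
F (force) has dimensions [L M T^-2].

Left side: [I]
Right side: [I]

Both sides have the same dimensions, so the equation is dimensionally consistent.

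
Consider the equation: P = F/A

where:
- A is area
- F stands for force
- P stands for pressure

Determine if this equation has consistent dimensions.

Yes

A (area) has dimensions [L^2].
F (force) has dimensions [L M T^-2].
P (pressure) has dimensions [L^-1 M T^-2].

Left side: [L^-1 M T^-2]
Right side: [L^-1 M T^-2]

Both sides have the same dimensions, so the equation is dimensionally consistent.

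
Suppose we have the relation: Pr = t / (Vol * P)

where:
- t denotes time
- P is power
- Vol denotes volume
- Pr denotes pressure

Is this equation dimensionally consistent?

No

t (time) has dimensions [T].
P (power) has dimensions [L^2 M T^-3].
Vol (volume) has dimensions [L^3].
Pr (pressure) has dimensions [L^-1 M T^-2].

Left side: [L^-1 M T^-2]
Right side: [L^-5 M^-1 T^4]

The two sides have different dimensions, so the equation is NOT dimensionally consistent.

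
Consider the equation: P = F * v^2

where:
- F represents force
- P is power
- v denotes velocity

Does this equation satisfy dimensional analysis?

No

F (force) has dimensions [L M T^-2].
P (power) has dimensions [L^2 M T^-3].
v (velocity) has dimensions [L T^-1].

Left side: [L^2 M T^-3]
Right side: [L^3 M T^-4]

The two sides have different dimensions, so the equation is NOT dimensionally consistent.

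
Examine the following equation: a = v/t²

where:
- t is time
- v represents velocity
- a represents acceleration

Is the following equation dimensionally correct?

No

t (time) has dimensions [T].
v (velocity) has dimensions [L T^-1].
a (acceleration) has dimensions [L T^-2].

Left side: [L T^-2]
Right side: [L T^-3]

The two sides have different dimensions, so the equation is NOT dimensionally consistent.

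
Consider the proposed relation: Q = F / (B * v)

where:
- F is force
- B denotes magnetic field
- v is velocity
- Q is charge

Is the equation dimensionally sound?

Yes

F (force) has dimensions [L M T^-2].
B (magnetic field) has dimensions [I^-1 M T^-2].
v (velocity) has dimensions [L T^-1].
Q (charge) has dimensions [I T].

Left side: [I T]
Right side: [I T]

Both sides have the same dimensions, so the equation is dimensionally consistent.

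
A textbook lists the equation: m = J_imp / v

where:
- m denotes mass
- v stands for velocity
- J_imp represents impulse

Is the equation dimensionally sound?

Yes

m (mass) has dimensions [M].
v (velocity) has dimensions [L T^-1].
J_imp (impulse) has dimensions [L M T^-1].

Left side: [M]
Right side: [M]

Both sides have the same dimensions, so the equation is dimensionally consistent.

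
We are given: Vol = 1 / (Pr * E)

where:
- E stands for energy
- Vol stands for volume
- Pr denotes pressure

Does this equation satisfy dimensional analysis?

No

E (energy) has dimensions [L^2 M T^-2].
Vol (volume) has dimensions [L^3].
Pr (pressure) has dimensions [L^-1 M T^-2].

Left side: [L^3]
Right side: [L^-1 M^-2 T^4]

The two sides have different dimensions, so the equation is NOT dimensionally consistent.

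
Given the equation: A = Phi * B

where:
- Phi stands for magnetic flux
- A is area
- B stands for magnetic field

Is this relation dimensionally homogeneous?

No

Phi (magnetic flux) has dimensions [I^-1 L^2 M T^-2].
A (area) has dimensions [L^2].
B (magnetic field) has dimensions [I^-1 M T^-2].

Left side: [L^2]
Right side: [I^-2 L^2 M^2 T^-4]

The two sides have different dimensions, so the equation is NOT dimensionally consistent.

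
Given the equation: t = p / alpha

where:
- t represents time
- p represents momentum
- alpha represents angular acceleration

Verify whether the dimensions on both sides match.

No

t (time) has dimensions [T].
p (momentum) has dimensions [L M T^-1].
alpha (angular acceleration) has dimensions [T^-2].

Left side: [T]
Right side: [L M T]

The two sides have different dimensions, so the equation is NOT dimensionally consistent.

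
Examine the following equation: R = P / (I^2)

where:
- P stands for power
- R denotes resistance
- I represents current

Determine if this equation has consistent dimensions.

Yes

P (power) has dimensions [L^2 M T^-3].
R (resistance) has dimensions [I^-2 L^2 M T^-3].
I (current) has dimensions [I].

Left side: [I^-2 L^2 M T^-3]
Right side: [I^-2 L^2 M T^-3]

Both sides have the same dimensions, so the equation is dimensionally consistent.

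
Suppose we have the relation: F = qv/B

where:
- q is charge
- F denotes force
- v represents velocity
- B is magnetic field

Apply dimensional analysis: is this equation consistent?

No

q (charge) has dimensions [I T].
F (force) has dimensions [L M T^-2].
v (velocity) has dimensions [L T^-1].
B (magnetic field) has dimensions [I^-1 M T^-2].

Left side: [L M T^-2]
Right side: [I^2 L M^-1 T^2]

The two sides have different dimensions, so the equation is NOT dimensionally consistent.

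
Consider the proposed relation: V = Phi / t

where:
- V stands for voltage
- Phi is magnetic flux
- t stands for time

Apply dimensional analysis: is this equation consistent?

Yes

V (voltage) has dimensions [I^-1 L^2 M T^-3].
Phi (magnetic flux) has dimensions [I^-1 L^2 M T^-2].
t (time) has dimensions [T].

Left side: [I^-1 L^2 M T^-3]
Right side: [I^-1 L^2 M T^-3]

Both sides have the same dimensions, so the equation is dimensionally consistent.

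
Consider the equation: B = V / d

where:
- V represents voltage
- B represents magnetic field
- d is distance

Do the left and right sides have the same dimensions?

No

V (voltage) has dimensions [I^-1 L^2 M T^-3].
B (magnetic field) has dimensions [I^-1 M T^-2].
d (distance) has dimensions [L].

Left side: [I^-1 M T^-2]
Right side: [I^-1 L M T^-3]

The two sides have different dimensions, so the equation is NOT dimensionally consistent.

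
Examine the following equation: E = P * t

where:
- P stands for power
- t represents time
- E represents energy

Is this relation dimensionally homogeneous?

Yes

P (power) has dimensions [L^2 M T^-3].
t (time) has dimensions [T].
E (energy) has dimensions [L^2 M T^-2].

Left side: [L^2 M T^-2]
Right side: [L^2 M T^-2]

Both sides have the same dimensions, so the equation is dimensionally consistent.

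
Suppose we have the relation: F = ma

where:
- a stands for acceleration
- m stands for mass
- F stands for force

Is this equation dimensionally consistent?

Yes

a (acceleration) has dimensions [L T^-2].
m (mass) has dimensions [M].
F (force) has dimensions [L M T^-2].

Left side: [L M T^-2]
Right side: [L M T^-2]

Both sides have the same dimensions, so the equation is dimensionally consistent.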